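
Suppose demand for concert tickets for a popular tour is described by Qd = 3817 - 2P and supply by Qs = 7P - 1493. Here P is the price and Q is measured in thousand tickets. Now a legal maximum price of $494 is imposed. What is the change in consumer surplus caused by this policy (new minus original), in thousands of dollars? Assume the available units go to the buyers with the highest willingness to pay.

In a free market, 3817 - 2P = 7P - 1493 gives the equilibrium P* = 590, Q* = 2637.
Since 494 < 590, the ceiling is binding.
At P = 494: Qd = 3817 - 2·494 = 2829 and Qs = 7·494 - 1493 = 1965.
Consumer surplus without the control is ½ · (1908.5 - 590) · 2637 = 1738442.25.
With the ceiling, 1965 units are sold at 494 (assume they go to the highest-value buyers). The demand price at Q = 1965 is 926, so CS = ½ · [(1908.5 - 494) + (926 - 494)] · 1965 = 1814186.25.
Change in consumer surplus = 1814186.25 - 1738442.25 = 75744.

75744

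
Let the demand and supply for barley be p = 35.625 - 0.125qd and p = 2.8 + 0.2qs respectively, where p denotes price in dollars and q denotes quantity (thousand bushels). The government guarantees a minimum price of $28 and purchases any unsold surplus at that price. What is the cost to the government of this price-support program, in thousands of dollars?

1820

Rearranging demand gives qd = 285 - 8p; rearranging supply gives qs = 5p - 14. Without the control the market clears where 285 - 8p = 5p - 14, i.e. p* = 23 and q* = 101.
Since 28 > 23, the floor is binding.
At p = 28: qd = 285 - 8·28 = 61 and qs = 5·28 - 14 = 126.
Surplus = qs - qd = 65.
Government expenditure = surplus × support price = 65 × 28 = 1820.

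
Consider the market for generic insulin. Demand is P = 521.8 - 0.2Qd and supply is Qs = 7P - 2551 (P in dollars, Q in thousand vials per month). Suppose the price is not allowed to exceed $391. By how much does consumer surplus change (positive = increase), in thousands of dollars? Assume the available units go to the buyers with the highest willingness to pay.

Rearranging demand gives Qd = 2609 - 5P. Equilibrium: 2609 - 5P = 7P - 2551, so 5160 = 12P and P* = 430, Q* = 459.
The ceiling of 391 is below the equilibrium price 430, so it binds.
At P = 391: Qd = 2609 - 5·391 = 654 and Qs = 7·391 - 2551 = 186.
Consumer surplus without the control is ½ · (521.8 - 430) · 459 = 21068.1.
With the ceiling, 186 units are sold at 391 (assume they go to the highest-value buyers). The demand price at Q = 186 is 484.6, so CS = ½ · [(521.8 - 391) + (484.6 - 391)] · 186 = 20869.2.
Change in consumer surplus = 20869.2 - 21068.1 = -198.9.

-198.9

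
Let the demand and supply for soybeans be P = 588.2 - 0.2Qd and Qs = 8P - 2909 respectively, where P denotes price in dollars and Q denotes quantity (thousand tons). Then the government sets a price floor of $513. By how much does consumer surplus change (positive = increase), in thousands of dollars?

-33610.5

Rearranging demand gives Qd = 2941 - 5P. In a free market, 2941 - 5P = 8P - 2909 gives the equilibrium P* = 450, Q* = 691.
Since 513 > 450, the floor is binding.
At P = 513: Qd = 2941 - 5·513 = 376 and Qs = 8·513 - 2909 = 1195.
Consumer surplus without the control is ½ · (588.2 - 450) · 691 = 47748.1.
With the floor, consumers buy 376 units at 513, so CS = ½ · (588.2 - 513) · 376 = 14137.6.
Change in consumer surplus = 14137.6 - 47748.1 = -33610.5.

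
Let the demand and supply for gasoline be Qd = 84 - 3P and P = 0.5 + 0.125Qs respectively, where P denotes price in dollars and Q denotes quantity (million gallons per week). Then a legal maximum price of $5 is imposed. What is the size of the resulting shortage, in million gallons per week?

Rearranging supply gives Qs = 8P - 4. In a free market, 84 - 3P = 8P - 4 gives the equilibrium P* = 8, Q* = 60.
Because the ceiling (5) lies below the market-clearing price, it is binding.
At P = 5: Qd = 84 - 3·5 = 69 and Qs = 8·5 - 4 = 36.
Shortage = Qd - Qs = 69 - 36 = 33.

33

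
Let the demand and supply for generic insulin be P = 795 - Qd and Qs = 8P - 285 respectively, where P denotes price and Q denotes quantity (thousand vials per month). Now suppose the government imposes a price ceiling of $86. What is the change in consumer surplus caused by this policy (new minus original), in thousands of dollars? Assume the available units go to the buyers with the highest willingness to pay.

Rearranging demand gives Qd = 795 - P. Setting quantity demanded equal to quantity supplied, 795 - P = 8P - 285, gives P* = 120 and Q* = 675.
Since 86 < 120, the ceiling is binding.
At P = 86: Qd = 795 - 86 = 709 and Qs = 8·86 - 285 = 403.
Consumer surplus without the control is ½ · (795 - 120) · 675 = 227812.5.
With the ceiling, 403 units are sold at 86 (assume they go to the highest-value buyers). The demand price at Q = 403 is 392, so CS = ½ · [(795 - 86) + (392 - 86)] · 403 = 204522.5.
Change in consumer surplus = 204522.5 - 227812.5 = -23290.

-23290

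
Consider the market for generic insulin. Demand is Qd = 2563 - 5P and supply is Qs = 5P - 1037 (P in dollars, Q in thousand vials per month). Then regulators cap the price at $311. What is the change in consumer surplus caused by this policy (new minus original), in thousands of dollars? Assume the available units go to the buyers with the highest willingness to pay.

19379.5

Setting quantity demanded equal to quantity supplied, 2563 - 5P = 5P - 1037, gives P* = 360 and Q* = 763.
The ceiling of 311 is below the equilibrium price 360, so it binds.
At P = 311: Qd = 2563 - 5·311 = 1008 and Qs = 5·311 - 1037 = 518.
Consumer surplus without the control is ½ · (512.6 - 360) · 763 = 58216.9.
With the ceiling, 518 units are sold at 311 (assume they go to the highest-value buyers). The demand price at Q = 518 is 409, so CS = ½ · [(512.6 - 311) + (409 - 311)] · 518 = 77596.4.
Change in consumer surplus = 77596.4 - 58216.9 = 19379.5.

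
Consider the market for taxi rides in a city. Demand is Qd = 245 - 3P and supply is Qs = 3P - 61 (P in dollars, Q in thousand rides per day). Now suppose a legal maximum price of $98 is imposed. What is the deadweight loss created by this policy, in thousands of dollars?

Equilibrium: 245 - 3P = 3P - 61, so 306 = 6P and P* = 51, Q* = 92.
Since 98 is above P* = 51, the ceiling does not bind and the free-market outcome prevails.
Since the control does not bind, no trades are prevented and deadweight loss is zero.

0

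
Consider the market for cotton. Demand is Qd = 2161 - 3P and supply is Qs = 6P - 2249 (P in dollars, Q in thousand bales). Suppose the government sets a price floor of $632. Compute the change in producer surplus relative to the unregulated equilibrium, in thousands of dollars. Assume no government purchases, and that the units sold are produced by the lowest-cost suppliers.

Equilibrium: 2161 - 3P = 6P - 2249, so 4410 = 9P and P* = 490, Q* = 691.
The floor of 632 is above the equilibrium price 490, so it binds.
At P = 632: Qd = 2161 - 3·632 = 265 and Qs = 6·632 - 2249 = 1543.
Producer surplus without the control is ½ · (490 - 2249/6) · 691 = 477481/12.
With the floor, 265 units are sold at 632. The supply price at Q = 265 is 419, so PS = ½ · [(632 - 2249/6) + (632 - 419)] · 265 = 747565/12.
Change in producer surplus = 747565/12 - 477481/12 = 22507.

22507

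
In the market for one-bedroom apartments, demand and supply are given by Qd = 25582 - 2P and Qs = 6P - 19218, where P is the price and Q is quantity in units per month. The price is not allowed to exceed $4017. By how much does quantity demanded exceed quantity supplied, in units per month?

Setting quantity demanded equal to quantity supplied, 25582 - 2P = 6P - 19218, gives P* = 5600 and Q* = 14382.
Since 4017 < 5600, the ceiling is binding.
At P = 4017: Qd = 25582 - 2·4017 = 17548 and Qs = 6·4017 - 19218 = 4884.
Shortage = Qd - Qs = 17548 - 4884 = 12664.

12664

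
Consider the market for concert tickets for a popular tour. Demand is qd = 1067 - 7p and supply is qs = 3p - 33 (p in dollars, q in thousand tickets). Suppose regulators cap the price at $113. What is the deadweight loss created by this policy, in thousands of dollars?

In a free market, 1067 - 7p = 3p - 33 gives the equilibrium p* = 110, q* = 297.
Since 113 is above p* = 110, the ceiling does not bind and the free-market outcome prevails.
Since the control does not bind, no trades are prevented and deadweight loss is zero.

0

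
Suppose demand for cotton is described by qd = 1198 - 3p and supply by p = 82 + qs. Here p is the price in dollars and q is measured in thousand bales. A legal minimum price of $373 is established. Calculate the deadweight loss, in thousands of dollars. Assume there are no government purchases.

Rearranging supply gives qs = p - 82. Without the control the market clears where 1198 - 3p = p - 82, i.e. p* = 320 and q* = 238.
Since 373 > 320, the floor is binding.
At p = 373: qd = 1198 - 3·373 = 79 and qs = 373 - 82 = 291.
Quantity traded falls to 79. At q = 79 the demand price is (1198 - 79)/3 = 373 and the supply price is 82 + 79 = 161.
Deadweight loss = ½ · (373 - 161) · (238 - 79) = ½ · 212 · 159 = 16854.

16854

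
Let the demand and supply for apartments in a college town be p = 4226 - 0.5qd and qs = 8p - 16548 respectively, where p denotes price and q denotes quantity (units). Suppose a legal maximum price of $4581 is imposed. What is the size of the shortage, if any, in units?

0

Rearranging demand gives qd = 8452 - 2p. Without the control the market clears where 8452 - 2p = 8p - 16548, i.e. p* = 2500 and q* = 3452.
The ceiling of 4581 is above the equilibrium price 2500, so it is not binding; the market clears at p* = 2500, q* = 3452.
Since the control does not bind, there is no shortage.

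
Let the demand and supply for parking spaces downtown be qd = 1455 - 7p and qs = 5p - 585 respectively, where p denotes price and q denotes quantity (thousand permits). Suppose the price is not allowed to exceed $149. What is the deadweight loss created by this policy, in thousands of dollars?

Equilibrium: 1455 - 7p = 5p - 585, so 2040 = 12p and p* = 170, q* = 265.
The ceiling of 149 is below the equilibrium price 170, so it binds.
At p = 149: qd = 1455 - 7·149 = 412 and qs = 5·149 - 585 = 160.
Quantity traded falls to 160. At q = 160 the demand price is (1455 - 160)/7 = 185 and the supply price is (585 + 160)/5 = 149.
Deadweight loss = ½ · (185 - 149) · (265 - 160) = ½ · 36 · 105 = 1890.

1890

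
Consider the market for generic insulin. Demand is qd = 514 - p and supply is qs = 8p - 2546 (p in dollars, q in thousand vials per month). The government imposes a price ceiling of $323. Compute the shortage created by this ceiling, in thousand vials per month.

153

In a free market, 514 - p = 8p - 2546 gives the equilibrium p* = 340, q* = 174.
Since 323 < 340, the ceiling is binding.
At p = 323: qd = 514 - 323 = 191 and qs = 8·323 - 2546 = 38.
Shortage = qd - qs = 191 - 38 = 153.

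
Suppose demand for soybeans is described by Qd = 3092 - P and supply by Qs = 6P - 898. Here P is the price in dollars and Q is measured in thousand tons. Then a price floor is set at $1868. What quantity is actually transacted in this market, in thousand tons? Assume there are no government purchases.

In a free market, 3092 - P = 6P - 898 gives the equilibrium P* = 570, Q* = 2522.
The floor of 1868 is above the equilibrium price 570, so it binds.
At P = 1868: Qd = 3092 - 1868 = 1224 and Qs = 6·1868 - 898 = 10310.
The quantity actually transacted is the short side, demand: 1224.

1224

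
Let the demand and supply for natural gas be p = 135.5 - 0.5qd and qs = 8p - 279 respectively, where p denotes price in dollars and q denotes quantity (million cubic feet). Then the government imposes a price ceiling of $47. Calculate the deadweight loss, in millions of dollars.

1280

Rearranging demand gives qd = 271 - 2p. In a free market, 271 - 2p = 8p - 279 gives the equilibrium p* = 55, q* = 161.
The ceiling of 47 is below the equilibrium price 55, so it binds.
At p = 47: qd = 271 - 2·47 = 177 and qs = 8·47 - 279 = 97.
Quantity traded falls to 97. At q = 97 the demand price is (271 - 97)/2 = 87 and the supply price is (279 + 97)/8 = 47.
Deadweight loss = ½ · (87 - 47) · (161 - 97) = ½ · 40 · 64 = 1280.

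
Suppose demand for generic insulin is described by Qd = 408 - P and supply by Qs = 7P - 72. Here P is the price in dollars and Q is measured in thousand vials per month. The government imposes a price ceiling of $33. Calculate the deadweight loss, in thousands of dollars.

In a free market, 408 - P = 7P - 72 gives the equilibrium P* = 60, Q* = 348.
Because the ceiling (33) lies below the market-clearing price, it is binding.
At P = 33: Qd = 408 - 33 = 375 and Qs = 7·33 - 72 = 159.
Quantity traded falls to 159. At Q = 159 the demand price is 408 - 159 = 249 and the supply price is (72 + 159)/7 = 33.
Deadweight loss = ½ · (249 - 33) · (348 - 159) = ½ · 216 · 189 = 20412.

20412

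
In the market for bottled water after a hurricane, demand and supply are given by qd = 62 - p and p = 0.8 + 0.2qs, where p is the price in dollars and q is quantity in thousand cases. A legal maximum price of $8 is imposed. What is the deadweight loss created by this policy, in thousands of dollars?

135

Rearranging supply gives qs = 5p - 4. Equilibrium: 62 - p = 5p - 4, so 66 = 6p and p* = 11, q* = 51.
Because the ceiling (8) lies below the market-clearing price, it is binding.
At p = 8: qd = 62 - 8 = 54 and qs = 5·8 - 4 = 36.
Quantity traded falls to 36. At q = 36 the demand price is 62 - 36 = 26 and the supply price is (4 + 36)/5 = 8.
Deadweight loss = ½ · (26 - 8) · (51 - 36) = ½ · 18 · 15 = 135.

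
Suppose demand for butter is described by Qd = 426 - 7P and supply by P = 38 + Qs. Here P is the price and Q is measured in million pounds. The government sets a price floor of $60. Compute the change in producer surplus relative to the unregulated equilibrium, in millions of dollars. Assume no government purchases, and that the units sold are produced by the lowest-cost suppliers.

-86

Rearranging supply gives Qs = P - 38. Setting quantity demanded equal to quantity supplied, 426 - 7P = P - 38, gives P* = 58 and Q* = 20.
Since 60 > 58, the floor is binding.
At P = 60: Qd = 426 - 7·60 = 6 and Qs = 60 - 38 = 22.
Producer surplus without the control is ½ · (58 - 38) · 20 = 200.
With the floor, 6 units are sold at 60. The supply price at Q = 6 is 44, so PS = ½ · [(60 - 38) + (60 - 44)] · 6 = 114.
Change in producer surplus = 114 - 200 = -86.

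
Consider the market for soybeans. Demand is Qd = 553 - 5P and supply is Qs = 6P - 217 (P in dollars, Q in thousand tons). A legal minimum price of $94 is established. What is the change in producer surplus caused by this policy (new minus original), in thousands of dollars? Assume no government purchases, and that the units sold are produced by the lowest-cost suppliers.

Without the control the market clears where 553 - 5P = 6P - 217, i.e. P* = 70 and Q* = 203.
Because the floor (94) lies above the market-clearing price, it is binding.
At P = 94: Qd = 553 - 5·94 = 83 and Qs = 6·94 - 217 = 347.
Producer surplus without the control is ½ · (70 - 217/6) · 203 = 41209/12.
With the floor, 83 units are sold at 94. The supply price at Q = 83 is 50, so PS = ½ · [(94 - 217/6) + (94 - 50)] · 83 = 50713/12.
Change in producer surplus = 50713/12 - 41209/12 = 792.

792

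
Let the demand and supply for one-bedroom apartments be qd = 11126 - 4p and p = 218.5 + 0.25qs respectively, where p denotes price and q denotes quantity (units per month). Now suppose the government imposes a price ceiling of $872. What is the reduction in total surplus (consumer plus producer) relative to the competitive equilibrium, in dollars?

Rearranging supply gives qs = 4p - 874. Setting quantity demanded equal to quantity supplied, 11126 - 4p = 4p - 874, gives p* = 1500 and q* = 5126.
Since 872 < 1500, the ceiling is binding.
At p = 872: qd = 11126 - 4·872 = 7638 and qs = 4·872 - 874 = 2614.
Quantity traded falls to 2614. At q = 2614 the demand price is (11126 - 2614)/4 = 2128 and the supply price is (874 + 2614)/4 = 872.
Deadweight loss = ½ · (2128 - 872) · (5126 - 2614) = ½ · 1256 · 2512 = 1577536.

1577536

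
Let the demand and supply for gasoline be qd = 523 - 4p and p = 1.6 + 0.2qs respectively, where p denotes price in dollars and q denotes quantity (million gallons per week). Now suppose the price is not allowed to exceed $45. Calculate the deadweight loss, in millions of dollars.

Rearranging supply gives qs = 5p - 8. Without the control the market clears where 523 - 4p = 5p - 8, i.e. p* = 59 and q* = 287.
Since 45 < 59, the ceiling is binding.
At p = 45: qd = 523 - 4·45 = 343 and qs = 5·45 - 8 = 217.
Quantity traded falls to 217. At q = 217 the demand price is (523 - 217)/4 = 76.5 and the supply price is (8 + 217)/5 = 45.
Deadweight loss = ½ · (76.5 - 45) · (287 - 217) = ½ · 31.5 · 70 = 1102.5.

1102.5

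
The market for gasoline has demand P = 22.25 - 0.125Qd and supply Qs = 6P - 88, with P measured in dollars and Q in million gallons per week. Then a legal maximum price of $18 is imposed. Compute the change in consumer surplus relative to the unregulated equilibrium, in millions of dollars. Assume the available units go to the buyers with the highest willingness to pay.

17.75

Rearranging demand gives Qd = 178 - 8P. Without the control the market clears where 178 - 8P = 6P - 88, i.e. P* = 19 and Q* = 26.
Since 18 < 19, the ceiling is binding.
At P = 18: Qd = 178 - 8·18 = 34 and Qs = 6·18 - 88 = 20.
Consumer surplus without the control is ½ · (22.25 - 19) · 26 = 42.25.
With the ceiling, 20 units are sold at 18 (assume they go to the highest-value buyers). The demand price at Q = 20 is 19.75, so CS = ½ · [(22.25 - 18) + (19.75 - 18)] · 20 = 60.
Change in consumer surplus = 60 - 42.25 = 17.75.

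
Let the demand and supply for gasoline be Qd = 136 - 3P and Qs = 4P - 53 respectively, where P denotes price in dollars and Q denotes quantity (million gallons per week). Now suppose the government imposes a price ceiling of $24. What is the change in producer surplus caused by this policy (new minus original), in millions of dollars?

In a free market, 136 - 3P = 4P - 53 gives the equilibrium P* = 27, Q* = 55.
Since 24 < 27, the ceiling is binding.
At P = 24: Qd = 136 - 3·24 = 64 and Qs = 4·24 - 53 = 43.
Producer surplus without the control is ½ · (27 - 13.25) · 55 = 378.125.
With the ceiling, producers sell 43 units at 24, so PS = ½ · (24 - 13.25) · 43 = 231.125.
Change in producer surplus = 231.125 - 378.125 = -147.

-147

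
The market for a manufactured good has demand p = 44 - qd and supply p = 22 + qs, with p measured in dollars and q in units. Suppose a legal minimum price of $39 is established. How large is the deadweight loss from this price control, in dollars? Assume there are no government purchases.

Rearranging demand gives qd = 44 - p; rearranging supply gives qs = p - 22. In a free market, 44 - p = p - 22 gives the equilibrium p* = 33, q* = 11.
Because the floor (39) lies above the market-clearing price, it is binding.
At p = 39: qd = 44 - 39 = 5 and qs = 39 - 22 = 17.
Quantity traded falls to 5. At q = 5 the demand price is 44 - 5 = 39 and the supply price is 22 + 5 = 27.
Deadweight loss = ½ · (39 - 27) · (11 - 5) = ½ · 12 · 6 = 36.

36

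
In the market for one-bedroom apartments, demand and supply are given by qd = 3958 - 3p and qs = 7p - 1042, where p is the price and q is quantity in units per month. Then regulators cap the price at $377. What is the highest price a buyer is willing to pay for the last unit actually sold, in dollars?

Without the control the market clears where 3958 - 3p = 7p - 1042, i.e. p* = 500 and q* = 2458.
The ceiling of 377 is below the equilibrium price 500, so it binds.
At p = 377: qd = 3958 - 3·377 = 2827 and qs = 7·377 - 1042 = 1597.
Only 1597 units reach the market. On the demand curve, the marginal buyer's willingness to pay at q = 1597 is (3958 - 1597)/3 = 787.

787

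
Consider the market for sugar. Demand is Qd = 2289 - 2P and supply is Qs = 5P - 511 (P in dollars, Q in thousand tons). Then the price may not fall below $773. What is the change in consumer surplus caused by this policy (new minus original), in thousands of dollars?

-416268

Equilibrium: 2289 - 2P = 5P - 511, so 2800 = 7P and P* = 400, Q* = 1489.
Since 773 > 400, the floor is binding.
At P = 773: Qd = 2289 - 2·773 = 743 and Qs = 5·773 - 511 = 3354.
Consumer surplus without the control is ½ · (1144.5 - 400) · 1489 = 554280.25.
With the floor, consumers buy 743 units at 773, so CS = ½ · (1144.5 - 773) · 743 = 138012.25.
Change in consumer surplus = 138012.25 - 554280.25 = -416268.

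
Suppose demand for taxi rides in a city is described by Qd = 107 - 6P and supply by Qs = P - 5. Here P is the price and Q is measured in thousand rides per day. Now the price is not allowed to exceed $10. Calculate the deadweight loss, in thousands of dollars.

21

Without the control the market clears where 107 - 6P = P - 5, i.e. P* = 16 and Q* = 11.
The ceiling of 10 is below the equilibrium price 16, so it binds.
At P = 10: Qd = 107 - 6·10 = 47 and Qs = 10 - 5 = 5.
Quantity traded falls to 5. At Q = 5 the demand price is (107 - 5)/6 = 17 and the supply price is 5 + 5 = 10.
Deadweight loss = ½ · (17 - 10) · (11 - 5) = ½ · 7 · 6 = 21.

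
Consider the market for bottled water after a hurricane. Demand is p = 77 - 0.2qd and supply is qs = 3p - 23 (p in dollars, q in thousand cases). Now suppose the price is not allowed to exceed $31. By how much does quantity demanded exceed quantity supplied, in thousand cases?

160

Rearranging demand gives qd = 385 - 5p. Equilibrium: 385 - 5p = 3p - 23, so 408 = 8p and p* = 51, q* = 130.
The ceiling of 31 is below the equilibrium price 51, so it binds.
At p = 31: qd = 385 - 5·31 = 230 and qs = 3·31 - 23 = 70.
Shortage = qd - qs = 230 - 70 = 160.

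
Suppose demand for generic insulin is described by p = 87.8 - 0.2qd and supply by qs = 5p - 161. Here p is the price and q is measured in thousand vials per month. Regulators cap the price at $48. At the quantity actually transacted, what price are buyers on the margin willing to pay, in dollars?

72

Rearranging demand gives qd = 439 - 5p. Without the control the market clears where 439 - 5p = 5p - 161, i.e. p* = 60 and q* = 139.
The ceiling of 48 is below the equilibrium price 60, so it binds.
At p = 48: qd = 439 - 5·48 = 199 and qs = 5·48 - 161 = 79.
Only 79 units reach the market. On the demand curve, the marginal buyer's willingness to pay at q = 79 is (439 - 79)/5 = 72.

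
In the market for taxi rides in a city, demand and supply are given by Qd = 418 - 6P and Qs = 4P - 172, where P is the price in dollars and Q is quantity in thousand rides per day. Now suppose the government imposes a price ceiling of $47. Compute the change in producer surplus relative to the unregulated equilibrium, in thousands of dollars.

-480

In a free market, 418 - 6P = 4P - 172 gives the equilibrium P* = 59, Q* = 64.
Because the ceiling (47) lies below the market-clearing price, it is binding.
At P = 47: Qd = 418 - 6·47 = 136 and Qs = 4·47 - 172 = 16.
Producer surplus without the control is ½ · (59 - 43) · 64 = 512.
With the ceiling, producers sell 16 units at 47, so PS = ½ · (47 - 43) · 16 = 32.
Change in producer surplus = 32 - 512 = -480.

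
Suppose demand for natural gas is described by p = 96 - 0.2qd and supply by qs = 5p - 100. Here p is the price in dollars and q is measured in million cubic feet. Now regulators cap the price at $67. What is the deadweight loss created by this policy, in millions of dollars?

Rearranging demand gives qd = 480 - 5p. In a free market, 480 - 5p = 5p - 100 gives the equilibrium p* = 58, q* = 190.
Since 67 is above p* = 58, the ceiling does not bind and the free-market outcome prevails.
Since the control does not bind, no trades are prevented and deadweight loss is zero.

0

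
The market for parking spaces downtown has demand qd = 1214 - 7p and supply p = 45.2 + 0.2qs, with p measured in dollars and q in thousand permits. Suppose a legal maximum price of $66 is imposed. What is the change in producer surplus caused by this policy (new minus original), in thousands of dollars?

-12906

Rearranging supply gives qs = 5p - 226. Equilibrium: 1214 - 7p = 5p - 226, so 1440 = 12p and p* = 120, q* = 374.
The ceiling of 66 is below the equilibrium price 120, so it binds.
At p = 66: qd = 1214 - 7·66 = 752 and qs = 5·66 - 226 = 104.
Producer surplus without the control is ½ · (120 - 45.2) · 374 = 13987.6.
With the ceiling, producers sell 104 units at 66, so PS = ½ · (66 - 45.2) · 104 = 1081.6.
Change in producer surplus = 1081.6 - 13987.6 = -12906.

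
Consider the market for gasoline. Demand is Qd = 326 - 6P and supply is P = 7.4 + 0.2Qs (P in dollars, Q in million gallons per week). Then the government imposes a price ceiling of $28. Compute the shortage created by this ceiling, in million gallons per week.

55

Rearranging supply gives Qs = 5P - 37. Setting quantity demanded equal to quantity supplied, 326 - 6P = 5P - 37, gives P* = 33 and Q* = 128.
Because the ceiling (28) lies below the market-clearing price, it is binding.
At P = 28: Qd = 326 - 6·28 = 158 and Qs = 5·28 - 37 = 103.
Shortage = Qd - Qs = 158 - 103 = 55.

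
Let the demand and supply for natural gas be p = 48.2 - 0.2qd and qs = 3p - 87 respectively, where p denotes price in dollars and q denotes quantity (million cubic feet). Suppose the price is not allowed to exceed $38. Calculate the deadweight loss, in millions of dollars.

21.6

Rearranging demand gives qd = 241 - 5p. Equilibrium: 241 - 5p = 3p - 87, so 328 = 8p and p* = 41, q* = 36.
The ceiling of 38 is below the equilibrium price 41, so it binds.
At p = 38: qd = 241 - 5·38 = 51 and qs = 3·38 - 87 = 27.
Quantity traded falls to 27. At q = 27 the demand price is (241 - 27)/5 = 42.8 and the supply price is (87 + 27)/3 = 38.
Deadweight loss = ½ · (42.8 - 38) · (36 - 27) = ½ · 4.8 · 9 = 21.6.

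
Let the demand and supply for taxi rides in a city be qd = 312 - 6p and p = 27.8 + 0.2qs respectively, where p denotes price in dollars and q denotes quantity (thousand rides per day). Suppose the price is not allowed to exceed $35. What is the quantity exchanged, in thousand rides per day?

Rearranging supply gives qs = 5p - 139. Without the control the market clears where 312 - 6p = 5p - 139, i.e. p* = 41 and q* = 66.
Since 35 < 41, the ceiling is binding.
At p = 35: qd = 312 - 6·35 = 102 and qs = 5·35 - 139 = 36.
The quantity actually transacted is the short side, supply: 36.

36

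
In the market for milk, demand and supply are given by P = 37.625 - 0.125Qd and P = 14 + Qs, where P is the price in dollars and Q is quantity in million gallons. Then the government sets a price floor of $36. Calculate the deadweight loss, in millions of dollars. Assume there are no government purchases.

36

Rearranging demand gives Qd = 301 - 8P; rearranging supply gives Qs = P - 14. Without the control the market clears where 301 - 8P = P - 14, i.e. P* = 35 and Q* = 21.
Since 36 > 35, the floor is binding.
At P = 36: Qd = 301 - 8·36 = 13 and Qs = 36 - 14 = 22.
Quantity traded falls to 13. At Q = 13 the demand price is (301 - 13)/8 = 36 and the supply price is 14 + 13 = 27.
Deadweight loss = ½ · (36 - 27) · (21 - 13) = ½ · 9 · 8 = 36.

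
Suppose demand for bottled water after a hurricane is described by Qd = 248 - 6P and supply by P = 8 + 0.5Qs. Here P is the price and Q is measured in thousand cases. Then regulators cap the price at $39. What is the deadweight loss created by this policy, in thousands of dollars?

0

Rearranging supply gives Qs = 2P - 16. In a free market, 248 - 6P = 2P - 16 gives the equilibrium P* = 33, Q* = 50.
Since 39 is above P* = 33, the ceiling does not bind and the free-market outcome prevails.
Since the control does not bind, no trades are prevented and deadweight loss is zero.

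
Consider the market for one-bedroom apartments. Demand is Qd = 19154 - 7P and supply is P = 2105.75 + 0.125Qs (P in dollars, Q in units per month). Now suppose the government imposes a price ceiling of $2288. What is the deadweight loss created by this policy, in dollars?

107520

Rearranging supply gives Qs = 8P - 16846. Equilibrium: 19154 - 7P = 8P - 16846, so 36000 = 15P and P* = 2400, Q* = 2354.
Since 2288 < 2400, the ceiling is binding.
At P = 2288: Qd = 19154 - 7·2288 = 3138 and Qs = 8·2288 - 16846 = 1458.
Quantity traded falls to 1458. At Q = 1458 the demand price is (19154 - 1458)/7 = 2528 and the supply price is (16846 + 1458)/8 = 2288.
Deadweight loss = ½ · (2528 - 2288) · (2354 - 1458) = ½ · 240 · 896 = 107520.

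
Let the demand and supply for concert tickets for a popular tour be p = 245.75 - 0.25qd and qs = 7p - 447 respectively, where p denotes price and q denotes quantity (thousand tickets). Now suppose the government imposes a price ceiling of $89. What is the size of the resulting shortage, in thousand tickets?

451

Rearranging demand gives qd = 983 - 4p. Equilibrium: 983 - 4p = 7p - 447, so 1430 = 11p and p* = 130, q* = 463.
Because the ceiling (89) lies below the market-clearing price, it is binding.
At p = 89: qd = 983 - 4·89 = 627 and qs = 7·89 - 447 = 176.
Shortage = qd - qs = 627 - 176 = 451.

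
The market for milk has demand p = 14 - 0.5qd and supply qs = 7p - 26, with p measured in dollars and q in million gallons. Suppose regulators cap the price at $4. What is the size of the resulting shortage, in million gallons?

18

Rearranging demand gives qd = 28 - 2p. Setting quantity demanded equal to quantity supplied, 28 - 2p = 7p - 26, gives p* = 6 and q* = 16.
Because the ceiling (4) lies below the market-clearing price, it is binding.
At p = 4: qd = 28 - 2·4 = 20 and qs = 7·4 - 26 = 2.
Shortage = qd - qs = 20 - 2 = 18.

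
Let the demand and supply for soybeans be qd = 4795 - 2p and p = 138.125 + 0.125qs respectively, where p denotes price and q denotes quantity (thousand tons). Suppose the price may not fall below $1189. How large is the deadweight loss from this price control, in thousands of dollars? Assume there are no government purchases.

Rearranging supply gives qs = 8p - 1105. Without the control the market clears where 4795 - 2p = 8p - 1105, i.e. p* = 590 and q* = 3615.
Since 1189 > 590, the floor is binding.
At p = 1189: qd = 4795 - 2·1189 = 2417 and qs = 8·1189 - 1105 = 8407.
Quantity traded falls to 2417. At q = 2417 the demand price is (4795 - 2417)/2 = 1189 and the supply price is (1105 + 2417)/8 = 440.25.
Deadweight loss = ½ · (1189 - 440.25) · (3615 - 2417) = ½ · 748.75 · 1198 = 448501.25.

448501.25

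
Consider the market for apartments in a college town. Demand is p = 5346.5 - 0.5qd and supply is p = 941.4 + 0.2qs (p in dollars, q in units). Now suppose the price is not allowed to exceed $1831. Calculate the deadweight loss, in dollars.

1191408.75

Rearranging demand gives qd = 10693 - 2p; rearranging supply gives qs = 5p - 4707. Without the control the market clears where 10693 - 2p = 5p - 4707, i.e. p* = 2200 and q* = 6293.
The ceiling of 1831 is below the equilibrium price 2200, so it binds.
At p = 1831: qd = 10693 - 2·1831 = 7031 and qs = 5·1831 - 4707 = 4448.
Quantity traded falls to 4448. At q = 4448 the demand price is (10693 - 4448)/2 = 3122.5 and the supply price is (4707 + 4448)/5 = 1831.
Deadweight loss = ½ · (3122.5 - 1831) · (6293 - 4448) = ½ · 1291.5 · 1845 = 1191408.75.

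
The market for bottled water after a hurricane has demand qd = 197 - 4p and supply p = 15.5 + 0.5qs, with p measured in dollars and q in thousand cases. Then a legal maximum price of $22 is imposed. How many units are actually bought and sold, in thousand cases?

Rearranging supply gives qs = 2p - 31. In a free market, 197 - 4p = 2p - 31 gives the equilibrium p* = 38, q* = 45.
Since 22 < 38, the ceiling is binding.
At p = 22: qd = 197 - 4·22 = 109 and qs = 2·22 - 31 = 13.
The quantity actually transacted is the short side, supply: 13.

13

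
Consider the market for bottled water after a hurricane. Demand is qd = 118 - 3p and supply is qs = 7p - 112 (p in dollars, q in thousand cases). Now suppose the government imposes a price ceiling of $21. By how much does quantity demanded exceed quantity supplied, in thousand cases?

In a free market, 118 - 3p = 7p - 112 gives the equilibrium p* = 23, q* = 49.
Since 21 < 23, the ceiling is binding.
At p = 21: qd = 118 - 3·21 = 55 and qs = 7·21 - 112 = 35.
Shortage = qd - qs = 55 - 35 = 20.

20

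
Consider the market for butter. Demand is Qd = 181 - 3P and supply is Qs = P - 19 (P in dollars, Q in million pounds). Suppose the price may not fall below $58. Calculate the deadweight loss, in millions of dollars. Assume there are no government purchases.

384

In a free market, 181 - 3P = P - 19 gives the equilibrium P* = 50, Q* = 31.
Since 58 > 50, the floor is binding.
At P = 58: Qd = 181 - 3·58 = 7 and Qs = 58 - 19 = 39.
Quantity traded falls to 7. At Q = 7 the demand price is (181 - 7)/3 = 58 and the supply price is 19 + 7 = 26.
Deadweight loss = ½ · (58 - 26) · (31 - 7) = ½ · 32 · 24 = 384.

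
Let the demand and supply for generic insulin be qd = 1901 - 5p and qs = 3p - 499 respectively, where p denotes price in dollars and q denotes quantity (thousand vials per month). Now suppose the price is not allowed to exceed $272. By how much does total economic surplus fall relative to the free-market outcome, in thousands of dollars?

Setting quantity demanded equal to quantity supplied, 1901 - 5p = 3p - 499, gives p* = 300 and q* = 401.
The ceiling of 272 is below the equilibrium price 300, so it binds.
At p = 272: qd = 1901 - 5·272 = 541 and qs = 3·272 - 499 = 317.
Quantity traded falls to 317. At q = 317 the demand price is (1901 - 317)/5 = 316.8 and the supply price is (499 + 317)/3 = 272.
Deadweight loss = ½ · (316.8 - 272) · (401 - 317) = ½ · 44.8 · 84 = 1881.6.

1881.6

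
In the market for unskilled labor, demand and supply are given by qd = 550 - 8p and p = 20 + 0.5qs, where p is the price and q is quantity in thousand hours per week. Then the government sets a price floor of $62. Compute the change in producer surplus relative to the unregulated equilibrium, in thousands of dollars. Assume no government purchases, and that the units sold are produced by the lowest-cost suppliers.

Rearranging supply gives qs = 2p - 40. Setting quantity demanded equal to quantity supplied, 550 - 8p = 2p - 40, gives p* = 59 and q* = 78.
The floor of 62 is above the equilibrium price 59, so it binds.
At p = 62: qd = 550 - 8·62 = 54 and qs = 2·62 - 40 = 84.
Producer surplus without the control is ½ · (59 - 20) · 78 = 1521.
With the floor, 54 units are sold at 62. The supply price at q = 54 is 47, so PS = ½ · [(62 - 20) + (62 - 47)] · 54 = 1539.
Change in producer surplus = 1539 - 1521 = 18.

18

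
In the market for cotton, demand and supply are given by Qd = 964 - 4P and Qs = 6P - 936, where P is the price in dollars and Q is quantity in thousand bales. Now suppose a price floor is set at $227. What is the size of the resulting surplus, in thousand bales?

Equilibrium: 964 - 4P = 6P - 936, so 1900 = 10P and P* = 190, Q* = 204.
Since 227 > 190, the floor is binding.
At P = 227: Qd = 964 - 4·227 = 56 and Qs = 6·227 - 936 = 426.
Surplus = Qs - Qd = 426 - 56 = 370.

370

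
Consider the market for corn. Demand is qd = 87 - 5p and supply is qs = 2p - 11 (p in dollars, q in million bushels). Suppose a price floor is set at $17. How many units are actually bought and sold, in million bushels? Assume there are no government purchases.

Equilibrium: 87 - 5p = 2p - 11, so 98 = 7p and p* = 14, q* = 17.
Because the floor (17) lies above the market-clearing price, it is binding.
At p = 17: qd = 87 - 5·17 = 2 and qs = 2·17 - 11 = 23.
The quantity actually transacted is the short side, demand: 2.

2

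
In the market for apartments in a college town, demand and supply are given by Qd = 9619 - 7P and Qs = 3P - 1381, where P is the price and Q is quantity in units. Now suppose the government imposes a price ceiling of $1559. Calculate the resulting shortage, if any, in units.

Equilibrium: 9619 - 7P = 3P - 1381, so 11000 = 10P and P* = 1100, Q* = 1919.
Since 1559 is above P* = 1100, the ceiling does not bind and the free-market outcome prevails.
Since the control does not bind, there is no shortage.

0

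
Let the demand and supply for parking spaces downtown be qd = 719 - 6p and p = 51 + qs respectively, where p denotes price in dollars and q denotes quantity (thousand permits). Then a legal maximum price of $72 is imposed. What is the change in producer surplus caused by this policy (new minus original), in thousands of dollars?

-1520

Rearranging supply gives qs = p - 51. Equilibrium: 719 - 6p = p - 51, so 770 = 7p and p* = 110, q* = 59.
Because the ceiling (72) lies below the market-clearing price, it is binding.
At p = 72: qd = 719 - 6·72 = 287 and qs = 72 - 51 = 21.
Producer surplus without the control is ½ · (110 - 51) · 59 = 1740.5.
With the ceiling, producers sell 21 units at 72, so PS = ½ · (72 - 51) · 21 = 220.5.
Change in producer surplus = 220.5 - 1740.5 = -1520.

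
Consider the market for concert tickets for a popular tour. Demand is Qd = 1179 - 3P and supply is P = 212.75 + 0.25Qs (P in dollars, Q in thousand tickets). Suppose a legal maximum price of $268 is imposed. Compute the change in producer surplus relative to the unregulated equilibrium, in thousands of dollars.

Rearranging supply gives Qs = 4P - 851. In a free market, 1179 - 3P = 4P - 851 gives the equilibrium P* = 290, Q* = 309.
Since 268 < 290, the ceiling is binding.
At P = 268: Qd = 1179 - 3·268 = 375 and Qs = 4·268 - 851 = 221.
Producer surplus without the control is ½ · (290 - 212.75) · 309 = 11935.125.
With the ceiling, producers sell 221 units at 268, so PS = ½ · (268 - 212.75) · 221 = 6105.125.
Change in producer surplus = 6105.125 - 11935.125 = -5830.

-5830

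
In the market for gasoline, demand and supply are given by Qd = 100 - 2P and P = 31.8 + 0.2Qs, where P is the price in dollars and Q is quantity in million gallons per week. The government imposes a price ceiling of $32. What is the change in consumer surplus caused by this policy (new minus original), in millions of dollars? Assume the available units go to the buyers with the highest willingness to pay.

Rearranging supply gives Qs = 5P - 159. Setting quantity demanded equal to quantity supplied, 100 - 2P = 5P - 159, gives P* = 37 and Q* = 26.
Since 32 < 37, the ceiling is binding.
At P = 32: Qd = 100 - 2·32 = 36 and Qs = 5·32 - 159 = 1.
Consumer surplus without the control is ½ · (50 - 37) · 26 = 169.
With the ceiling, 1 units are sold at 32 (assume they go to the highest-value buyers). The demand price at Q = 1 is 49.5, so CS = ½ · [(50 - 32) + (49.5 - 32)] · 1 = 17.75.
Change in consumer surplus = 17.75 - 169 = -151.25.

-151.25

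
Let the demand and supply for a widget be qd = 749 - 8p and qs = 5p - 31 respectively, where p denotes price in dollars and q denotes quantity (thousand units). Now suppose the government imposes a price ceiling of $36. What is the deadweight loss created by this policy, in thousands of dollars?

Setting quantity demanded equal to quantity supplied, 749 - 8p = 5p - 31, gives p* = 60 and q* = 269.
The ceiling of 36 is below the equilibrium price 60, so it binds.
At p = 36: qd = 749 - 8·36 = 461 and qs = 5·36 - 31 = 149.
Quantity traded falls to 149. At q = 149 the demand price is (749 - 149)/8 = 75 and the supply price is (31 + 149)/5 = 36.
Deadweight loss = ½ · (75 - 36) · (269 - 149) = ½ · 39 · 120 = 2340.

2340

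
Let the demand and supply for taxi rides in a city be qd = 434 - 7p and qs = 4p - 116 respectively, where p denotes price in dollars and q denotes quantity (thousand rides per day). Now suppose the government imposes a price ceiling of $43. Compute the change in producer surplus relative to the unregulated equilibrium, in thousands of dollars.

Without the control the market clears where 434 - 7p = 4p - 116, i.e. p* = 50 and q* = 84.
Because the ceiling (43) lies below the market-clearing price, it is binding.
At p = 43: qd = 434 - 7·43 = 133 and qs = 4·43 - 116 = 56.
Producer surplus without the control is ½ · (50 - 29) · 84 = 882.
With the ceiling, producers sell 56 units at 43, so PS = ½ · (43 - 29) · 56 = 392.
Change in producer surplus = 392 - 882 = -490.

-490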